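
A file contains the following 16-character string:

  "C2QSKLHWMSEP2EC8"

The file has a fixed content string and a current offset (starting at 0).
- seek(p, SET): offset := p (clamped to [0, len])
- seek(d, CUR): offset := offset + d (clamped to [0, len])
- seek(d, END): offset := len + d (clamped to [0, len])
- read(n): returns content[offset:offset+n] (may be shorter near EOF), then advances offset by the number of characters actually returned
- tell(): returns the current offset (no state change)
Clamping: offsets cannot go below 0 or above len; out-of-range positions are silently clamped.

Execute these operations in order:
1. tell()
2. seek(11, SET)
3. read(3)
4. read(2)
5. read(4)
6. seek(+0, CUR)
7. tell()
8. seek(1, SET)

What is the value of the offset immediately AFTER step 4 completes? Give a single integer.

Answer: 16

Derivation:
After 1 (tell()): offset=0
After 2 (seek(11, SET)): offset=11
After 3 (read(3)): returned 'P2E', offset=14
After 4 (read(2)): returned 'C8', offset=16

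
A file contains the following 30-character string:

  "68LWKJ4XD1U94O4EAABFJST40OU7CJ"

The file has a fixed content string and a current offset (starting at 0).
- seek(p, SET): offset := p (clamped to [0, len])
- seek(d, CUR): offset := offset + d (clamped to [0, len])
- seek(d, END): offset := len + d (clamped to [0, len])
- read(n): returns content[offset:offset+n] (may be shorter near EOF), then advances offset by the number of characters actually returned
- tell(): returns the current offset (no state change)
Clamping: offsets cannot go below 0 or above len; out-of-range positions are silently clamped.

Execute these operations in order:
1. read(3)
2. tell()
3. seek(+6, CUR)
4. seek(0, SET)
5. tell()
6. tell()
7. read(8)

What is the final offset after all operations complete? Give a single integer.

After 1 (read(3)): returned '68L', offset=3
After 2 (tell()): offset=3
After 3 (seek(+6, CUR)): offset=9
After 4 (seek(0, SET)): offset=0
After 5 (tell()): offset=0
After 6 (tell()): offset=0
After 7 (read(8)): returned '68LWKJ4X', offset=8

Answer: 8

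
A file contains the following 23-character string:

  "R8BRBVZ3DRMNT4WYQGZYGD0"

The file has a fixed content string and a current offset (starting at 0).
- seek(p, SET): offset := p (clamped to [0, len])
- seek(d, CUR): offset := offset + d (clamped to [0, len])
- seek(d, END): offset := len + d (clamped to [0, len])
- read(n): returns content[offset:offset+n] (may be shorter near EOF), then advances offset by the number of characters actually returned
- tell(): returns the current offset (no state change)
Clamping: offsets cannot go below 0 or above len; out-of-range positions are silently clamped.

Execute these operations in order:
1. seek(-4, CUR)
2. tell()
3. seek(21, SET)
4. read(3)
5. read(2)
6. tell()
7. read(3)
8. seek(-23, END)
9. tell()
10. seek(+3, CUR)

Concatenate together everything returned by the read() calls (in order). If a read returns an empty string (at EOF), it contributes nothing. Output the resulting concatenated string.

Answer: D0

Derivation:
After 1 (seek(-4, CUR)): offset=0
After 2 (tell()): offset=0
After 3 (seek(21, SET)): offset=21
After 4 (read(3)): returned 'D0', offset=23
After 5 (read(2)): returned '', offset=23
After 6 (tell()): offset=23
After 7 (read(3)): returned '', offset=23
After 8 (seek(-23, END)): offset=0
After 9 (tell()): offset=0
After 10 (seek(+3, CUR)): offset=3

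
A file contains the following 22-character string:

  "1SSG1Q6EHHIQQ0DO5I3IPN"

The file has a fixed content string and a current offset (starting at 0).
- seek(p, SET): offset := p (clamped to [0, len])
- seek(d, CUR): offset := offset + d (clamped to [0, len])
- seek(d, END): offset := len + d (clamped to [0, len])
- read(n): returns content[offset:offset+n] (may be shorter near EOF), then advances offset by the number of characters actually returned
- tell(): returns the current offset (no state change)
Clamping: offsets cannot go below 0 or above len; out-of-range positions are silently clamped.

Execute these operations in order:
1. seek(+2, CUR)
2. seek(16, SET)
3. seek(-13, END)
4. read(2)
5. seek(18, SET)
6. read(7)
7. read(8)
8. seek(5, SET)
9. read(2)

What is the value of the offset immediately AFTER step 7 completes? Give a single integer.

Answer: 22

Derivation:
After 1 (seek(+2, CUR)): offset=2
After 2 (seek(16, SET)): offset=16
After 3 (seek(-13, END)): offset=9
After 4 (read(2)): returned 'HI', offset=11
After 5 (seek(18, SET)): offset=18
After 6 (read(7)): returned '3IPN', offset=22
After 7 (read(8)): returned '', offset=22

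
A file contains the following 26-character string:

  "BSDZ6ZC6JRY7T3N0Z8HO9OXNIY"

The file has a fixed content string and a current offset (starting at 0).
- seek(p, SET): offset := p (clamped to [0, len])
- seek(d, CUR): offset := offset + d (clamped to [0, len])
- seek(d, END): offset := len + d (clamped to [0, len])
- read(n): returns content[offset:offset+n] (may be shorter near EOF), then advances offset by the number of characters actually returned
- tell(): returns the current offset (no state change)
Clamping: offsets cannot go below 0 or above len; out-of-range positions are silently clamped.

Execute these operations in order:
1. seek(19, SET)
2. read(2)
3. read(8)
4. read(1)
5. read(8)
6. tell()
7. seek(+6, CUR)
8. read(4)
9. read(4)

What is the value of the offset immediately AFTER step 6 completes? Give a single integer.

Answer: 26

Derivation:
After 1 (seek(19, SET)): offset=19
After 2 (read(2)): returned 'O9', offset=21
After 3 (read(8)): returned 'OXNIY', offset=26
After 4 (read(1)): returned '', offset=26
After 5 (read(8)): returned '', offset=26
After 6 (tell()): offset=26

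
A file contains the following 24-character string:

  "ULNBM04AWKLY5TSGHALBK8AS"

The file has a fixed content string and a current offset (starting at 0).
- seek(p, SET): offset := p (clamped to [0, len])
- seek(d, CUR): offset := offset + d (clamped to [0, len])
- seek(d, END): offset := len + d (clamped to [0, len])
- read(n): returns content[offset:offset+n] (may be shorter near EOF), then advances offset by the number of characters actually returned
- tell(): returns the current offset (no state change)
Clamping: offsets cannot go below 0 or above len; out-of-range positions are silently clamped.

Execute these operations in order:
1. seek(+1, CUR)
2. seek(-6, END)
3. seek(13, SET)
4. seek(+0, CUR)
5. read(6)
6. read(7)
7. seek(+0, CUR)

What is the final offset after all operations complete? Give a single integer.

Answer: 24

Derivation:
After 1 (seek(+1, CUR)): offset=1
After 2 (seek(-6, END)): offset=18
After 3 (seek(13, SET)): offset=13
After 4 (seek(+0, CUR)): offset=13
After 5 (read(6)): returned 'TSGHAL', offset=19
After 6 (read(7)): returned 'BK8AS', offset=24
After 7 (seek(+0, CUR)): offset=24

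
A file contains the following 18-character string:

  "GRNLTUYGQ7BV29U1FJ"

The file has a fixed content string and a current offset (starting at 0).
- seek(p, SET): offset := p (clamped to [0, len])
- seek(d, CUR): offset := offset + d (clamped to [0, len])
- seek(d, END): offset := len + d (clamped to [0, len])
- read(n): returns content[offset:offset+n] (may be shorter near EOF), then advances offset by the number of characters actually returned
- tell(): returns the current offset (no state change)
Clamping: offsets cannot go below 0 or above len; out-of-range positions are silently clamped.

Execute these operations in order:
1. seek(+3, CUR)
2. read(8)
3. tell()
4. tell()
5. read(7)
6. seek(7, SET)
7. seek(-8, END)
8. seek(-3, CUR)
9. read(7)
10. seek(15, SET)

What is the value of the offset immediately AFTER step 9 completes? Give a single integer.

After 1 (seek(+3, CUR)): offset=3
After 2 (read(8)): returned 'LTUYGQ7B', offset=11
After 3 (tell()): offset=11
After 4 (tell()): offset=11
After 5 (read(7)): returned 'V29U1FJ', offset=18
After 6 (seek(7, SET)): offset=7
After 7 (seek(-8, END)): offset=10
After 8 (seek(-3, CUR)): offset=7
After 9 (read(7)): returned 'GQ7BV29', offset=14

Answer: 14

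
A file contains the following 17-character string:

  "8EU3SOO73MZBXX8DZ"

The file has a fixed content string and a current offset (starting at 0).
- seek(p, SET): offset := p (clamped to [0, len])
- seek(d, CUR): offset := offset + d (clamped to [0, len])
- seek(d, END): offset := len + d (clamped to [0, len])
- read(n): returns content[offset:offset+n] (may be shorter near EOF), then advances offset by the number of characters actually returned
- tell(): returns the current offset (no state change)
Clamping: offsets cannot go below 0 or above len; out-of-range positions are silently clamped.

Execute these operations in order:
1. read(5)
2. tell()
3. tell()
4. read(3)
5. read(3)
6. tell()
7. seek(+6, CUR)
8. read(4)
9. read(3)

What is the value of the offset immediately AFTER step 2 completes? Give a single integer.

After 1 (read(5)): returned '8EU3S', offset=5
After 2 (tell()): offset=5

Answer: 5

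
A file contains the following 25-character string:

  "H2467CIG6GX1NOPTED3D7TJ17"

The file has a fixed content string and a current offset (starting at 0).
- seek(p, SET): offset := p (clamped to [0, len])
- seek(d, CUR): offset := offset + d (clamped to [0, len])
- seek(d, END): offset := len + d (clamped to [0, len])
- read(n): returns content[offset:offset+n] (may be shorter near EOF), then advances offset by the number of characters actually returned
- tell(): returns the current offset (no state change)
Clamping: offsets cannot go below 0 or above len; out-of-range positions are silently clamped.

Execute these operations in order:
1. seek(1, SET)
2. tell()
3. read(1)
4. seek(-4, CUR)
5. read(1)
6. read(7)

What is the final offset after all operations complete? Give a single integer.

After 1 (seek(1, SET)): offset=1
After 2 (tell()): offset=1
After 3 (read(1)): returned '2', offset=2
After 4 (seek(-4, CUR)): offset=0
After 5 (read(1)): returned 'H', offset=1
After 6 (read(7)): returned '2467CIG', offset=8

Answer: 8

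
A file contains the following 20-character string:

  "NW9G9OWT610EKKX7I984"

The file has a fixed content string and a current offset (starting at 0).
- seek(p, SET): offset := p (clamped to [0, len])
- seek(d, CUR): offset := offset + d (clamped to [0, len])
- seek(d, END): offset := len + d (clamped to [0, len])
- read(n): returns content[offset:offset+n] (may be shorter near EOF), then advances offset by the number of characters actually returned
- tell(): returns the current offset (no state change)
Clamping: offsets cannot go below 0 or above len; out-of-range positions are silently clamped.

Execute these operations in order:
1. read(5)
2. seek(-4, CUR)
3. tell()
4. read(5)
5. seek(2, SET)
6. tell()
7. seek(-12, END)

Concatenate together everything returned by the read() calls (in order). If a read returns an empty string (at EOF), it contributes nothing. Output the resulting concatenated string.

After 1 (read(5)): returned 'NW9G9', offset=5
After 2 (seek(-4, CUR)): offset=1
After 3 (tell()): offset=1
After 4 (read(5)): returned 'W9G9O', offset=6
After 5 (seek(2, SET)): offset=2
After 6 (tell()): offset=2
After 7 (seek(-12, END)): offset=8

Answer: NW9G9W9G9O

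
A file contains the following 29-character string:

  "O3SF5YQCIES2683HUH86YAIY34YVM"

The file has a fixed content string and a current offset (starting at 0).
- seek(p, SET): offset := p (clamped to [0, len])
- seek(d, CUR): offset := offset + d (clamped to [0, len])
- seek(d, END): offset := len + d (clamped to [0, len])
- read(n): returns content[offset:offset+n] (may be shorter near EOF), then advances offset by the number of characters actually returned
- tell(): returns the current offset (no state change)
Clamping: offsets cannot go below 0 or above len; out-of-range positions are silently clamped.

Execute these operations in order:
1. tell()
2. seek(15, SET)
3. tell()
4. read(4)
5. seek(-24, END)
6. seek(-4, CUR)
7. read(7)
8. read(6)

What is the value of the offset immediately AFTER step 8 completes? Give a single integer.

Answer: 14

Derivation:
After 1 (tell()): offset=0
After 2 (seek(15, SET)): offset=15
After 3 (tell()): offset=15
After 4 (read(4)): returned 'HUH8', offset=19
After 5 (seek(-24, END)): offset=5
After 6 (seek(-4, CUR)): offset=1
After 7 (read(7)): returned '3SF5YQC', offset=8
After 8 (read(6)): returned 'IES268', offset=14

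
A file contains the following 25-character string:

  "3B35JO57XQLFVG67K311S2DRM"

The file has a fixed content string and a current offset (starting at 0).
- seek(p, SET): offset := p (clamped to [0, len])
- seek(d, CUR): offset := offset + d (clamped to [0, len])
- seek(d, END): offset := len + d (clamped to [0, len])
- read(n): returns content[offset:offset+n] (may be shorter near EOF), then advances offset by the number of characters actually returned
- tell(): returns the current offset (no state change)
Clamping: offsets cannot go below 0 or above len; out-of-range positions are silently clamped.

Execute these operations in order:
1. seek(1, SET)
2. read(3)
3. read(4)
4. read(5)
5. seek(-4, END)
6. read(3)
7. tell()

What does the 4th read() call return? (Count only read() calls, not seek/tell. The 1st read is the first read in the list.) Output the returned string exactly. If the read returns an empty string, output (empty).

Answer: 2DR

Derivation:
After 1 (seek(1, SET)): offset=1
After 2 (read(3)): returned 'B35', offset=4
After 3 (read(4)): returned 'JO57', offset=8
After 4 (read(5)): returned 'XQLFV', offset=13
After 5 (seek(-4, END)): offset=21
After 6 (read(3)): returned '2DR', offset=24
After 7 (tell()): offset=24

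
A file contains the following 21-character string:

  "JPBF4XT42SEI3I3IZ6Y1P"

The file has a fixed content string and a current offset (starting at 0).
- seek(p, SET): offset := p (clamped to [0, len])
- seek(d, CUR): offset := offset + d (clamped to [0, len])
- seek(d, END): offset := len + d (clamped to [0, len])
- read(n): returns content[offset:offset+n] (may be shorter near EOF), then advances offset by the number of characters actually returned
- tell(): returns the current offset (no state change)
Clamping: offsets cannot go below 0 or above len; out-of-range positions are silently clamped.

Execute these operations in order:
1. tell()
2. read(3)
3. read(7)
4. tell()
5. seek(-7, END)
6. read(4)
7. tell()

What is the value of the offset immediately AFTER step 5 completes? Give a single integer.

After 1 (tell()): offset=0
After 2 (read(3)): returned 'JPB', offset=3
After 3 (read(7)): returned 'F4XT42S', offset=10
After 4 (tell()): offset=10
After 5 (seek(-7, END)): offset=14

Answer: 14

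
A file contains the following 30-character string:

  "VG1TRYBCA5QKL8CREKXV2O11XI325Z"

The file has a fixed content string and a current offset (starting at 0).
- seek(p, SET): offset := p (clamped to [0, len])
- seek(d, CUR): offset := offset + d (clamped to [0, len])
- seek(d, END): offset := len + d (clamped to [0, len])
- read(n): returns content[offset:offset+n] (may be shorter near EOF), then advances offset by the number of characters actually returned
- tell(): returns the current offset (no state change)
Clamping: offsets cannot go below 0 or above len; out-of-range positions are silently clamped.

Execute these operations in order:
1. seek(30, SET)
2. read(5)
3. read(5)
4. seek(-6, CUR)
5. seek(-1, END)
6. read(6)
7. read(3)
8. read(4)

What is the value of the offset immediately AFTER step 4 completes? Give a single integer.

After 1 (seek(30, SET)): offset=30
After 2 (read(5)): returned '', offset=30
After 3 (read(5)): returned '', offset=30
After 4 (seek(-6, CUR)): offset=24

Answer: 24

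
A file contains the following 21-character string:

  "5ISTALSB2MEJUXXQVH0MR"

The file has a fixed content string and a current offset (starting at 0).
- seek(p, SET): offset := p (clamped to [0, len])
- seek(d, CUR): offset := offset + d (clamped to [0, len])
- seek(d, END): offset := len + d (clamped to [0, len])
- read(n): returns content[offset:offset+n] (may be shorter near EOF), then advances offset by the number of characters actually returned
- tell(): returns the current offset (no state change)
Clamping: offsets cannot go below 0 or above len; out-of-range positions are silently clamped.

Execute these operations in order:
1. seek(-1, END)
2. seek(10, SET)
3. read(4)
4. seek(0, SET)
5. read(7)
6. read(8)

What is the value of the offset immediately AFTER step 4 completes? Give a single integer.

Answer: 0

Derivation:
After 1 (seek(-1, END)): offset=20
After 2 (seek(10, SET)): offset=10
After 3 (read(4)): returned 'EJUX', offset=14
After 4 (seek(0, SET)): offset=0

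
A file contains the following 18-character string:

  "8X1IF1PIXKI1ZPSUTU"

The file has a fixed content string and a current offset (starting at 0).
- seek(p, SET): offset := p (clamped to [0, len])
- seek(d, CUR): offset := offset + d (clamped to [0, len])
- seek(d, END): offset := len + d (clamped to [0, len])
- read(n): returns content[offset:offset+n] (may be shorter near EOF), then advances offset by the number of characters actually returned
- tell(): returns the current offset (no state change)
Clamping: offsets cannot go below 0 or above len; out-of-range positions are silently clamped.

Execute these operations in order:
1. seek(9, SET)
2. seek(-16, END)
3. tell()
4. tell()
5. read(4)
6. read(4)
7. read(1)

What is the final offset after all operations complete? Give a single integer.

After 1 (seek(9, SET)): offset=9
After 2 (seek(-16, END)): offset=2
After 3 (tell()): offset=2
After 4 (tell()): offset=2
After 5 (read(4)): returned '1IF1', offset=6
After 6 (read(4)): returned 'PIXK', offset=10
After 7 (read(1)): returned 'I', offset=11

Answer: 11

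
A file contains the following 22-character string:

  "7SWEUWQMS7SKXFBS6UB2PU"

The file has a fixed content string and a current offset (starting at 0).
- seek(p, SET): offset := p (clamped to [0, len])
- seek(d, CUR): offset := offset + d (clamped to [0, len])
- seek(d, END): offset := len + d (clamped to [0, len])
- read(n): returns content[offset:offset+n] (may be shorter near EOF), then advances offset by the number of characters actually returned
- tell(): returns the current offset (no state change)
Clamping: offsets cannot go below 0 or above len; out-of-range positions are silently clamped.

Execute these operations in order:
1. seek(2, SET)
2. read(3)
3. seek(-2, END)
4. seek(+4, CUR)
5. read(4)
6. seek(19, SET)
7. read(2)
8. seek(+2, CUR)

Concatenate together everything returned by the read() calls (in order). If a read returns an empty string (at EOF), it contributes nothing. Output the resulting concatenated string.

After 1 (seek(2, SET)): offset=2
After 2 (read(3)): returned 'WEU', offset=5
After 3 (seek(-2, END)): offset=20
After 4 (seek(+4, CUR)): offset=22
After 5 (read(4)): returned '', offset=22
After 6 (seek(19, SET)): offset=19
After 7 (read(2)): returned '2P', offset=21
After 8 (seek(+2, CUR)): offset=22

Answer: WEU2P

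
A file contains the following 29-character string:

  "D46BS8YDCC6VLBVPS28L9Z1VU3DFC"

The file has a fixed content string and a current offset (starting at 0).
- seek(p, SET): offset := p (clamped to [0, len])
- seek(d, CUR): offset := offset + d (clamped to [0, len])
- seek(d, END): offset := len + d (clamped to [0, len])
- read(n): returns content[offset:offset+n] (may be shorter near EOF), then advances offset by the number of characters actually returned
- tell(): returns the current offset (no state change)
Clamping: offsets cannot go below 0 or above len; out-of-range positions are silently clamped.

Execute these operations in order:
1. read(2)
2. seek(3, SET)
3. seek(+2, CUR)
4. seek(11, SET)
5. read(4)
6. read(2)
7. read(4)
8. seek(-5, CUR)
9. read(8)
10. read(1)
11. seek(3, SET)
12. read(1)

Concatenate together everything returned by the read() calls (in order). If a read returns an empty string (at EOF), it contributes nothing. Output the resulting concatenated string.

Answer: D4VLBVPS28L9S28L9Z1VUB

Derivation:
After 1 (read(2)): returned 'D4', offset=2
After 2 (seek(3, SET)): offset=3
After 3 (seek(+2, CUR)): offset=5
After 4 (seek(11, SET)): offset=11
After 5 (read(4)): returned 'VLBV', offset=15
After 6 (read(2)): returned 'PS', offset=17
After 7 (read(4)): returned '28L9', offset=21
After 8 (seek(-5, CUR)): offset=16
After 9 (read(8)): returned 'S28L9Z1V', offset=24
After 10 (read(1)): returned 'U', offset=25
After 11 (seek(3, SET)): offset=3
After 12 (read(1)): returned 'B', offset=4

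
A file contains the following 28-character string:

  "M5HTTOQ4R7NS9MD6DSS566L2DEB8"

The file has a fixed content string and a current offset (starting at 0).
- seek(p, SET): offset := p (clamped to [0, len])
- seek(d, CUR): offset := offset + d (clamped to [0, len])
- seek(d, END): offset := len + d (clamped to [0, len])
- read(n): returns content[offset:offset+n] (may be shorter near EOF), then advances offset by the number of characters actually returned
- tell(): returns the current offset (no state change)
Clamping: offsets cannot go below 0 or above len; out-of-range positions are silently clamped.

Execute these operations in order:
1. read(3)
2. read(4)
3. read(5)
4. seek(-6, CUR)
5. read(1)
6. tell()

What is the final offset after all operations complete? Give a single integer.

After 1 (read(3)): returned 'M5H', offset=3
After 2 (read(4)): returned 'TTOQ', offset=7
After 3 (read(5)): returned '4R7NS', offset=12
After 4 (seek(-6, CUR)): offset=6
After 5 (read(1)): returned 'Q', offset=7
After 6 (tell()): offset=7

Answer: 7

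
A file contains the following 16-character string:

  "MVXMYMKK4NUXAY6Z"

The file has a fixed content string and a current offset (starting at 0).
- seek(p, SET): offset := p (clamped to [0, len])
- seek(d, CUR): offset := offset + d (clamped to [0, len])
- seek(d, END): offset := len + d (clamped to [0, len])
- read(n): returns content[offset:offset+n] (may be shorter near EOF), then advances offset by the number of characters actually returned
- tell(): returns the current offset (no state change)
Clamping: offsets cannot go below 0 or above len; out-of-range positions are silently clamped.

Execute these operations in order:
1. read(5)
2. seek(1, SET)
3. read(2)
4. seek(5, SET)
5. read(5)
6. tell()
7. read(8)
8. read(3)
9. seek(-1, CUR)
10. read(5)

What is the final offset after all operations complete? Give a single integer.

Answer: 16

Derivation:
After 1 (read(5)): returned 'MVXMY', offset=5
After 2 (seek(1, SET)): offset=1
After 3 (read(2)): returned 'VX', offset=3
After 4 (seek(5, SET)): offset=5
After 5 (read(5)): returned 'MKK4N', offset=10
After 6 (tell()): offset=10
After 7 (read(8)): returned 'UXAY6Z', offset=16
After 8 (read(3)): returned '', offset=16
After 9 (seek(-1, CUR)): offset=15
After 10 (read(5)): returned 'Z', offset=16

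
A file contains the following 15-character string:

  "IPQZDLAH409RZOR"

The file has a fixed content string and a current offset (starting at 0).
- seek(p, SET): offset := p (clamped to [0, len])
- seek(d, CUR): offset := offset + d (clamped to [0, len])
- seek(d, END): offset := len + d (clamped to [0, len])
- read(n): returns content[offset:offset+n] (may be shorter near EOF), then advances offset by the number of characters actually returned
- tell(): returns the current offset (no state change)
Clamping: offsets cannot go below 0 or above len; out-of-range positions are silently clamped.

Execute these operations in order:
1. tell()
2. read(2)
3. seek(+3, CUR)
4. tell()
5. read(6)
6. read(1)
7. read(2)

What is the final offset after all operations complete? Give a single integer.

Answer: 14

Derivation:
After 1 (tell()): offset=0
After 2 (read(2)): returned 'IP', offset=2
After 3 (seek(+3, CUR)): offset=5
After 4 (tell()): offset=5
After 5 (read(6)): returned 'LAH409', offset=11
After 6 (read(1)): returned 'R', offset=12
After 7 (read(2)): returned 'ZO', offset=14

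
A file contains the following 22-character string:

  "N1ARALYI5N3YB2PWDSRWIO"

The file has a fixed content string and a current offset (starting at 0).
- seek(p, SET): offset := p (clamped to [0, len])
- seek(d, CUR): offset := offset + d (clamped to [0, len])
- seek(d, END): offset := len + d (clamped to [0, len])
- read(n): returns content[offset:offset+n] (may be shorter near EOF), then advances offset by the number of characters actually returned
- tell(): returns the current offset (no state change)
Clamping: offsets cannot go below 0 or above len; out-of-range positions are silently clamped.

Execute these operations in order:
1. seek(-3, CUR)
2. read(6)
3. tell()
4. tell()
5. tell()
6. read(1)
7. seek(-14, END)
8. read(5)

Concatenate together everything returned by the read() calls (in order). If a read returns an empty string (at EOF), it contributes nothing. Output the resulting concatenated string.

After 1 (seek(-3, CUR)): offset=0
After 2 (read(6)): returned 'N1ARAL', offset=6
After 3 (tell()): offset=6
After 4 (tell()): offset=6
After 5 (tell()): offset=6
After 6 (read(1)): returned 'Y', offset=7
After 7 (seek(-14, END)): offset=8
After 8 (read(5)): returned '5N3YB', offset=13

Answer: N1ARALY5N3YB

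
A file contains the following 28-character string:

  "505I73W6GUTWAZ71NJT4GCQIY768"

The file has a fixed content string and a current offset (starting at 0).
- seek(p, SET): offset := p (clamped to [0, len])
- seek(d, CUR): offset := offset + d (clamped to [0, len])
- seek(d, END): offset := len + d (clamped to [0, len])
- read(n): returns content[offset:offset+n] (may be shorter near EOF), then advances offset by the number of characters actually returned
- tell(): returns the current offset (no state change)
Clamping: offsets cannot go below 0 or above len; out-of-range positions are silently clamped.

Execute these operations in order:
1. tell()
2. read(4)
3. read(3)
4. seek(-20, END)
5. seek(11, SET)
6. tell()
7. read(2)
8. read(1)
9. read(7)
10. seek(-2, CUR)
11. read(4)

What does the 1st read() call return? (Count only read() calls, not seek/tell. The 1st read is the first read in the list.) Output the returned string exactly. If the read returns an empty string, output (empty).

After 1 (tell()): offset=0
After 2 (read(4)): returned '505I', offset=4
After 3 (read(3)): returned '73W', offset=7
After 4 (seek(-20, END)): offset=8
After 5 (seek(11, SET)): offset=11
After 6 (tell()): offset=11
After 7 (read(2)): returned 'WA', offset=13
After 8 (read(1)): returned 'Z', offset=14
After 9 (read(7)): returned '71NJT4G', offset=21
After 10 (seek(-2, CUR)): offset=19
After 11 (read(4)): returned '4GCQ', offset=23

Answer: 505I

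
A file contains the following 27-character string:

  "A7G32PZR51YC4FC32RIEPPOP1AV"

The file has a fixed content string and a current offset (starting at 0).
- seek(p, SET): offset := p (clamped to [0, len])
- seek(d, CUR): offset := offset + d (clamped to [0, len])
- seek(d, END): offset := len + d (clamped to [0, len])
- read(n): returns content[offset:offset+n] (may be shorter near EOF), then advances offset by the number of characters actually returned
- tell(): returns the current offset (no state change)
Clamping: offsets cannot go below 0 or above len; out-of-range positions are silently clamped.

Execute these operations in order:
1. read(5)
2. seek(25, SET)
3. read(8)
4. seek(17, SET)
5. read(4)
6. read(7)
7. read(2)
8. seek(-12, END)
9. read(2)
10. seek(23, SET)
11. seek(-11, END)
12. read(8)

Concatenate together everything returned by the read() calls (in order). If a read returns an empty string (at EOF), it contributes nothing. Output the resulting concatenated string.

After 1 (read(5)): returned 'A7G32', offset=5
After 2 (seek(25, SET)): offset=25
After 3 (read(8)): returned 'AV', offset=27
After 4 (seek(17, SET)): offset=17
After 5 (read(4)): returned 'RIEP', offset=21
After 6 (read(7)): returned 'POP1AV', offset=27
After 7 (read(2)): returned '', offset=27
After 8 (seek(-12, END)): offset=15
After 9 (read(2)): returned '32', offset=17
After 10 (seek(23, SET)): offset=23
After 11 (seek(-11, END)): offset=16
After 12 (read(8)): returned '2RIEPPOP', offset=24

Answer: A7G32AVRIEPPOP1AV322RIEPPOP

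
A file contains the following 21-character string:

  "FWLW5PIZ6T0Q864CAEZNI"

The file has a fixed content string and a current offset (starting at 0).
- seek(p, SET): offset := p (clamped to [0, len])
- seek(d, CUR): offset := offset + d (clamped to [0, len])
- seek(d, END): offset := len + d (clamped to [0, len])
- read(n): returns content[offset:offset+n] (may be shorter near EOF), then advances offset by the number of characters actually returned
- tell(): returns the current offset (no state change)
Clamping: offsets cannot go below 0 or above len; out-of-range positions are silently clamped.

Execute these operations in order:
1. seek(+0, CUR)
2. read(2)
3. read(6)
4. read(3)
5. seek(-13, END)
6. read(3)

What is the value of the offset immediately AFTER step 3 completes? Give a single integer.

Answer: 8

Derivation:
After 1 (seek(+0, CUR)): offset=0
After 2 (read(2)): returned 'FW', offset=2
After 3 (read(6)): returned 'LW5PIZ', offset=8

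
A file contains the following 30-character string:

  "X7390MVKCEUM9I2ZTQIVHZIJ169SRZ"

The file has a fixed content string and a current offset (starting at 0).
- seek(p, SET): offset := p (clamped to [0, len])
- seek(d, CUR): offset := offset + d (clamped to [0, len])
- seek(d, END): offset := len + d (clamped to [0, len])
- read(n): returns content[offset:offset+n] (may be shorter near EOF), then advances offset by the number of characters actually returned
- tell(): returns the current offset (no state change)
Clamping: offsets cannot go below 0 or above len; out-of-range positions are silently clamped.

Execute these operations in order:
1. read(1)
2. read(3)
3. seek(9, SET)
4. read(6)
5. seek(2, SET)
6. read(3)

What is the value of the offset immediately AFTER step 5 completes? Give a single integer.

Answer: 2

Derivation:
After 1 (read(1)): returned 'X', offset=1
After 2 (read(3)): returned '739', offset=4
After 3 (seek(9, SET)): offset=9
After 4 (read(6)): returned 'EUM9I2', offset=15
After 5 (seek(2, SET)): offset=2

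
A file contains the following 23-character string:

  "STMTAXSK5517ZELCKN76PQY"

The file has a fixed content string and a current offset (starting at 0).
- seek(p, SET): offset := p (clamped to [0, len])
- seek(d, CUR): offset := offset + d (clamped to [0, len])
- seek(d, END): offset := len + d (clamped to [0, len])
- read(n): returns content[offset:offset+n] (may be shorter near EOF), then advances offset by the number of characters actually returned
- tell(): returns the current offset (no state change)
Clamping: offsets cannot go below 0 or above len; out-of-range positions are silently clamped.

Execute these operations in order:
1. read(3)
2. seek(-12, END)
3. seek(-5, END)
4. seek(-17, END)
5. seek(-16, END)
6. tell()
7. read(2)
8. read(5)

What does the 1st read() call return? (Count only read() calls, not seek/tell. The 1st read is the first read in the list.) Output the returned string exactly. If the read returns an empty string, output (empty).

After 1 (read(3)): returned 'STM', offset=3
After 2 (seek(-12, END)): offset=11
After 3 (seek(-5, END)): offset=18
After 4 (seek(-17, END)): offset=6
After 5 (seek(-16, END)): offset=7
After 6 (tell()): offset=7
After 7 (read(2)): returned 'K5', offset=9
After 8 (read(5)): returned '517ZE', offset=14

Answer: STM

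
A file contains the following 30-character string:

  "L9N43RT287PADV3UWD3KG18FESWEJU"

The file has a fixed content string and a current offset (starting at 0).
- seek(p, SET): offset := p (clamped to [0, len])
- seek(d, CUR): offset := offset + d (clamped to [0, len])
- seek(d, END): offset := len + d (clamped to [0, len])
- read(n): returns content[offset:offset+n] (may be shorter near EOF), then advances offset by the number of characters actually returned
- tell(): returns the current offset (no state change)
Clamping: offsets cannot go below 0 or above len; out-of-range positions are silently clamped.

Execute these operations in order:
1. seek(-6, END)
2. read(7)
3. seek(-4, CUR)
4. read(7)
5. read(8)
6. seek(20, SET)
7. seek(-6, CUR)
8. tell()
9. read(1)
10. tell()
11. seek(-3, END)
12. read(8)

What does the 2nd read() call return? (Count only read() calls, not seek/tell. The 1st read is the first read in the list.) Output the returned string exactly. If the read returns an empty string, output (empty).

After 1 (seek(-6, END)): offset=24
After 2 (read(7)): returned 'ESWEJU', offset=30
After 3 (seek(-4, CUR)): offset=26
After 4 (read(7)): returned 'WEJU', offset=30
After 5 (read(8)): returned '', offset=30
After 6 (seek(20, SET)): offset=20
After 7 (seek(-6, CUR)): offset=14
After 8 (tell()): offset=14
After 9 (read(1)): returned '3', offset=15
After 10 (tell()): offset=15
After 11 (seek(-3, END)): offset=27
After 12 (read(8)): returned 'EJU', offset=30

Answer: WEJU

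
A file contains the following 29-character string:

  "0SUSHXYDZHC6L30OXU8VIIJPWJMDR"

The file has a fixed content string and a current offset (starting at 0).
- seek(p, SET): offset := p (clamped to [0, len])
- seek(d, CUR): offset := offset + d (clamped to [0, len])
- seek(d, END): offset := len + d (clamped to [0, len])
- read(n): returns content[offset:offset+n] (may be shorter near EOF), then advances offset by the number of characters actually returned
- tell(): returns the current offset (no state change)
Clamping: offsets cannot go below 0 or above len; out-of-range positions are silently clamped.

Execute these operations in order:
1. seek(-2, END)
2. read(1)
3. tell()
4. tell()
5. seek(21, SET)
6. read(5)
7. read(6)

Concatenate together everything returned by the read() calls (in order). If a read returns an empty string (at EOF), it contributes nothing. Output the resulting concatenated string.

Answer: DIJPWJMDR

Derivation:
After 1 (seek(-2, END)): offset=27
After 2 (read(1)): returned 'D', offset=28
After 3 (tell()): offset=28
After 4 (tell()): offset=28
After 5 (seek(21, SET)): offset=21
After 6 (read(5)): returned 'IJPWJ', offset=26
After 7 (read(6)): returned 'MDR', offset=29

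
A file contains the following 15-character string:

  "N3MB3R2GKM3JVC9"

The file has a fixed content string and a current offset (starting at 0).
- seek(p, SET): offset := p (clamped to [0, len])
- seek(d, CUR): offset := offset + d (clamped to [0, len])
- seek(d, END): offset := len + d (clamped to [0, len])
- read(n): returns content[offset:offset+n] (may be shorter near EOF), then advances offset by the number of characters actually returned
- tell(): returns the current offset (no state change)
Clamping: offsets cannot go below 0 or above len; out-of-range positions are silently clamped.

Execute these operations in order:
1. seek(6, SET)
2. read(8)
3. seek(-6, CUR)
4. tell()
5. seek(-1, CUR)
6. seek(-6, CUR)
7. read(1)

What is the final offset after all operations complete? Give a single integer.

Answer: 2

Derivation:
After 1 (seek(6, SET)): offset=6
After 2 (read(8)): returned '2GKM3JVC', offset=14
After 3 (seek(-6, CUR)): offset=8
After 4 (tell()): offset=8
After 5 (seek(-1, CUR)): offset=7
After 6 (seek(-6, CUR)): offset=1
After 7 (read(1)): returned '3', offset=2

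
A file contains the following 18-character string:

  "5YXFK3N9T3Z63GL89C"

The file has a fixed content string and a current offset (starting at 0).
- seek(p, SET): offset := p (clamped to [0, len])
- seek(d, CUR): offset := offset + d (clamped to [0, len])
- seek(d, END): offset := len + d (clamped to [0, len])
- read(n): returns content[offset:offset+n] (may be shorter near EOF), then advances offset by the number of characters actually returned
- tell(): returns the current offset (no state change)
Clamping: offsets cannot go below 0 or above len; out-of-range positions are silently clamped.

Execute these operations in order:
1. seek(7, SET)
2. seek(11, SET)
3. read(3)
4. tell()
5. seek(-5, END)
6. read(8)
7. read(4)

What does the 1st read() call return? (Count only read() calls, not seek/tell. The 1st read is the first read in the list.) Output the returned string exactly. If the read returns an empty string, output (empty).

Answer: 63G

Derivation:
After 1 (seek(7, SET)): offset=7
After 2 (seek(11, SET)): offset=11
After 3 (read(3)): returned '63G', offset=14
After 4 (tell()): offset=14
After 5 (seek(-5, END)): offset=13
After 6 (read(8)): returned 'GL89C', offset=18
After 7 (read(4)): returned '', offset=18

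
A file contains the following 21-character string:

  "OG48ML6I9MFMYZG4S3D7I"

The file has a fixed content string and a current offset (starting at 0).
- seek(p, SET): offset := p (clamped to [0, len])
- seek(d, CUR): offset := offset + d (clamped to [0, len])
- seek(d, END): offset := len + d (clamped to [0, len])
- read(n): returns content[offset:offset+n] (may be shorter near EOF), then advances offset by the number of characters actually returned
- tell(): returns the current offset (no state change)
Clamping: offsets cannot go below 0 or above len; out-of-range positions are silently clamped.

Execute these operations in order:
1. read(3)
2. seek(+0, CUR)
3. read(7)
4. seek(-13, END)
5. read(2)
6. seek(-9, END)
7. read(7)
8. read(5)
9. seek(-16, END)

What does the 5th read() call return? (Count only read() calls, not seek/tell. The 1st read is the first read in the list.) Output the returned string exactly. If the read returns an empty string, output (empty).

After 1 (read(3)): returned 'OG4', offset=3
After 2 (seek(+0, CUR)): offset=3
After 3 (read(7)): returned '8ML6I9M', offset=10
After 4 (seek(-13, END)): offset=8
After 5 (read(2)): returned '9M', offset=10
After 6 (seek(-9, END)): offset=12
After 7 (read(7)): returned 'YZG4S3D', offset=19
After 8 (read(5)): returned '7I', offset=21
After 9 (seek(-16, END)): offset=5

Answer: 7I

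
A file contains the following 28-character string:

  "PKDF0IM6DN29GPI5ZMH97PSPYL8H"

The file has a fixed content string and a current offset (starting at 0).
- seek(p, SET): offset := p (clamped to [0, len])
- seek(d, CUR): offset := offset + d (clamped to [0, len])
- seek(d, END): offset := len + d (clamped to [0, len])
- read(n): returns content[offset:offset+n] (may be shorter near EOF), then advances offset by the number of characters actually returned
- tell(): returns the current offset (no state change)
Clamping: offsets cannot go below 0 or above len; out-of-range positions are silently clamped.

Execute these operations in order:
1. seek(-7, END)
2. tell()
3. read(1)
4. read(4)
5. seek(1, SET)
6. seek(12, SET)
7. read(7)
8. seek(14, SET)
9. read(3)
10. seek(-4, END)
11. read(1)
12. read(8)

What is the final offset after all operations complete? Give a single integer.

Answer: 28

Derivation:
After 1 (seek(-7, END)): offset=21
After 2 (tell()): offset=21
After 3 (read(1)): returned 'P', offset=22
After 4 (read(4)): returned 'SPYL', offset=26
After 5 (seek(1, SET)): offset=1
After 6 (seek(12, SET)): offset=12
After 7 (read(7)): returned 'GPI5ZMH', offset=19
After 8 (seek(14, SET)): offset=14
After 9 (read(3)): returned 'I5Z', offset=17
After 10 (seek(-4, END)): offset=24
After 11 (read(1)): returned 'Y', offset=25
After 12 (read(8)): returned 'L8H', offset=28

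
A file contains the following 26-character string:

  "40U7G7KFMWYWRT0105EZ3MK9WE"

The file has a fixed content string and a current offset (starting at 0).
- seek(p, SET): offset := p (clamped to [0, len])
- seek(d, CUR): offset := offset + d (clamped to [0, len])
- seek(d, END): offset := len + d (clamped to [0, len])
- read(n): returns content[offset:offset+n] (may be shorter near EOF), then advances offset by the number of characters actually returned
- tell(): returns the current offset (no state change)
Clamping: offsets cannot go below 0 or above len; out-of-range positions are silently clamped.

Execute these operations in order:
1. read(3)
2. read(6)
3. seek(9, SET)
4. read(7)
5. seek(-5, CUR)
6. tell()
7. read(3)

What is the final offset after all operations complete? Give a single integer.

Answer: 14

Derivation:
After 1 (read(3)): returned '40U', offset=3
After 2 (read(6)): returned '7G7KFM', offset=9
After 3 (seek(9, SET)): offset=9
After 4 (read(7)): returned 'WYWRT01', offset=16
After 5 (seek(-5, CUR)): offset=11
After 6 (tell()): offset=11
After 7 (read(3)): returned 'WRT', offset=14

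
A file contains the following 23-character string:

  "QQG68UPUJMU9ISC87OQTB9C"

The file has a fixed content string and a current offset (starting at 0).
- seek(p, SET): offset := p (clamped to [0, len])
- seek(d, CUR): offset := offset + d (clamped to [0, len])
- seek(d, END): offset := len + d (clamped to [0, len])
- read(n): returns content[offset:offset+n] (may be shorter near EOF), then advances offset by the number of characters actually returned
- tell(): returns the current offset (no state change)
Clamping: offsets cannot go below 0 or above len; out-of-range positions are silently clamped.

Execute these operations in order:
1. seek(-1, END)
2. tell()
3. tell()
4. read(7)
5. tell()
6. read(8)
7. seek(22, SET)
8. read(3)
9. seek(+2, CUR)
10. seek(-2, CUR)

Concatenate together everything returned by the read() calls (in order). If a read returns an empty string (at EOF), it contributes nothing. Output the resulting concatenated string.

Answer: CC

Derivation:
After 1 (seek(-1, END)): offset=22
After 2 (tell()): offset=22
After 3 (tell()): offset=22
After 4 (read(7)): returned 'C', offset=23
After 5 (tell()): offset=23
After 6 (read(8)): returned '', offset=23
After 7 (seek(22, SET)): offset=22
After 8 (read(3)): returned 'C', offset=23
After 9 (seek(+2, CUR)): offset=23
After 10 (seek(-2, CUR)): offset=21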